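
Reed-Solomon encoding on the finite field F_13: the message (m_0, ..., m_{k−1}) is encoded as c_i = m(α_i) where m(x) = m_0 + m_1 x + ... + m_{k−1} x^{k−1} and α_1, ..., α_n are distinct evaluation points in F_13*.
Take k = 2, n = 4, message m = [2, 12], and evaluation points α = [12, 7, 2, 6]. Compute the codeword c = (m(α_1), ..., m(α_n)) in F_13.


c = [3, 8, 0, 9]

Message polynomial: m(x) = 2 + 12·x (mod 13).
For each evaluation point α_i, compute m(α_i) mod 13:
  α_1 = 12: Horner steps 12 → 3, so m(12) = 3.
  α_2 = 7: Horner steps 12 → 8, so m(7) = 8.
  α_3 = 2: Horner steps 12 → 0, so m(2) = 0.
  α_4 = 6: Horner steps 12 → 9, so m(6) = 9.
Codeword c = [3, 8, 0, 9] ∈ F_13^4.


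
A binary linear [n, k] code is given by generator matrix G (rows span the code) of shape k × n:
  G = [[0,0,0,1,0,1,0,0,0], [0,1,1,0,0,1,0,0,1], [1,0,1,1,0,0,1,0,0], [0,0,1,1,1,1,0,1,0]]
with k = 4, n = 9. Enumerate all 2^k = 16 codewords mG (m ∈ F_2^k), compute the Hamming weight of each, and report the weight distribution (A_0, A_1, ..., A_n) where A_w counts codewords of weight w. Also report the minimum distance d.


Weight distribution: A_0 = 1, A_2 = 1, A_3 = 1, A_4 = 5, A_5 = 5, A_6 = 1, A_7 = 1, A_9 = 1. Minimum distance d = 2.

Enumerate all 2^4 = 16 messages m ∈ F_2^4.
For each, compute codeword c = mG in F_2^9, then tally its weight.
  m = 0000 → c = 000000000, weight = 0.
  m = 1000 → c = 000101000, weight = 2.
  m = 0100 → c = 011001001, weight = 4.
  m = 1100 → c = 011100001, weight = 4.
  m = 0010 → c = 101100100, weight = 4.
  m = 1010 → c = 101001100, weight = 4.
  m = 0110 → c = 110101101, weight = 6.
  m = 1110 → c = 110000101, weight = 4.
  m = 0001 → c = 001111010, weight = 5.
  m = 1001 → c = 001010010, weight = 3.
  m = 0101 → c = 010110011, weight = 5.
  m = 1101 → c = 010011011, weight = 5.
  m = 0011 → c = 100011110, weight = 5.
  m = 1011 → c = 100110110, weight = 5.
  m = 0111 → c = 111010111, weight = 7.
  m = 1111 → c = 111111111, weight = 9.
Tally weights:
  weight 0: 1 codewords.
  weight 2: 1 codewords.
  weight 3: 1 codewords.
  weight 4: 5 codewords.
  weight 5: 5 codewords.
  weight 6: 1 codewords.
  weight 7: 1 codewords.
  weight 9: 1 codewords.
Minimum distance d = smallest w > 0 with A_w > 0 = 2.
Sanity: Σ A_w = 16 = 2^4 = 16 ✓.


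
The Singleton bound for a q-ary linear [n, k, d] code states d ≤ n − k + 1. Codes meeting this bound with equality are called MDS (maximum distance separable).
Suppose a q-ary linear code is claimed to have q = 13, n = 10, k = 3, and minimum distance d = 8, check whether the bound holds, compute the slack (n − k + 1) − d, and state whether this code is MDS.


Singleton RHS = n − k + 1 = 8, slack = 0, bound satisfied, MDS.

Singleton bound: d ≤ n − k + 1.
Here n = 10, k = 3, so n − k + 1 = 8.
Given d = 8, check d ≤ 8: YES.
Slack = (n − k + 1) − d = 0.
The code is MDS (slack = 0).
Description: the claimed parameters are [10, 3, 8]_13; such a code would be MDS (meets Singleton bound).


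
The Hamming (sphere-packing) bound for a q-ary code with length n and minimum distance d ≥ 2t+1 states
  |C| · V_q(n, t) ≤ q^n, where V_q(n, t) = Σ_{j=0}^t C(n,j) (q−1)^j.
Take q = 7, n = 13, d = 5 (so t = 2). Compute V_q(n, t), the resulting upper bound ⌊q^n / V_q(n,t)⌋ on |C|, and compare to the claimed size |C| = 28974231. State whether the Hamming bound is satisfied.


V_q(n, t) = 2887, q^n = 96889010407, Hamming bound = 33560446, |C| = 28974231 ≤ bound (satisfied).

Step 1: Compute V_q(n, t) = Σ_{j=0}^2 C(n, j) (q−1)^j.
  j = 0: C(13,0)·(6)^0 = 1·1 = 1.
  j = 1: C(13,1)·(6)^1 = 13·6 = 78.
  j = 2: C(13,2)·(6)^2 = 78·36 = 2808.
  V_q(n, t) = 1 + 78 + 2808 = 2887.
Step 2: q^n = 7^13 = 96889010407.
Step 3: Hamming bound ⌊q^n / V_q(n,t)⌋ = ⌊96889010407/2887⌋ = 33560446.
Step 4: Compare |C| = 28974231 to 33560446: satisfied.
The claimed |C| lies below the Hamming bound.


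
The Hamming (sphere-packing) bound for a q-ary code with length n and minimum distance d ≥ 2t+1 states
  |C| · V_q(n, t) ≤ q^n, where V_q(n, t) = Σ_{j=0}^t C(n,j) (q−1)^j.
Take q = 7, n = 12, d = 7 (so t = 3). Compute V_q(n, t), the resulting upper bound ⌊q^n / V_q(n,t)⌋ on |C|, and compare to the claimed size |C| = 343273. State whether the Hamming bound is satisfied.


V_q(n, t) = 49969, q^n = 13841287201, Hamming bound = 276997, |C| = 343273 > bound (violated).

Step 1: Compute V_q(n, t) = Σ_{j=0}^3 C(n, j) (q−1)^j.
  j = 0: C(12,0)·(6)^0 = 1·1 = 1.
  j = 1: C(12,1)·(6)^1 = 12·6 = 72.
  j = 2: C(12,2)·(6)^2 = 66·36 = 2376.
  j = 3: C(12,3)·(6)^3 = 220·216 = 47520.
  V_q(n, t) = 1 + 72 + 2376 + 47520 = 49969.
Step 2: q^n = 7^12 = 13841287201.
Step 3: Hamming bound ⌊q^n / V_q(n,t)⌋ = ⌊13841287201/49969⌋ = 276997.
Step 4: Compare |C| = 343273 to 276997: violated.
The claimed |C| lies above the Hamming bound, so no 7-ary code of length 12 with d ≥ 7 can have 343273 codewords.


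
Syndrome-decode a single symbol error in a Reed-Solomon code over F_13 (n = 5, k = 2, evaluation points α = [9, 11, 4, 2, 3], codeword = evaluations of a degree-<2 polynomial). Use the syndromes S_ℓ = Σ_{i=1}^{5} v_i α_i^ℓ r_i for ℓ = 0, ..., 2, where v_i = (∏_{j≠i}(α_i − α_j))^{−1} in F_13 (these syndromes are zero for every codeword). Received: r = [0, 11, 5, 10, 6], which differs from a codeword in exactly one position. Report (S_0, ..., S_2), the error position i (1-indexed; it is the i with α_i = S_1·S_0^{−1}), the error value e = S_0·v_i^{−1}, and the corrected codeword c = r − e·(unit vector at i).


S = (9, 5, 10), error at position 4, error magnitude e = 3, c = [0, 11, 5, 7, 6].

Step 1: column multipliers v_i = (∏_{j≠i}(α_i − α_j))^{−1} mod 13.
  i = 1 (α = 9): (9−11)(9−4)(9−2)(9−3) = (−2)·5·7·6 = −420 ≡ 9, so v_1 = 9^{−1} = 3 (mod 13).
  i = 2 (α = 11): (11−9)(11−4)(11−2)(11−3) = 2·7·9·8 = 1008 ≡ 7, so v_2 = 7^{−1} = 2 (mod 13).
  i = 3 (α = 4): (4−9)(4−11)(4−2)(4−3) = (−5)·(−7)·2·1 = 70 ≡ 5, so v_3 = 5^{−1} = 8 (mod 13).
  i = 4 (α = 2): (2−9)(2−11)(2−4)(2−3) = (−7)·(−9)·(−2)·(−1) = 126 ≡ 9, so v_4 = 9^{−1} = 3 (mod 13).
  i = 5 (α = 3): (3−9)(3−11)(3−4)(3−2) = (−6)·(−8)·(−1)·1 = −48 ≡ 4, so v_5 = 4^{−1} = 10 (mod 13).
  v = [3, 2, 8, 3, 10].
Step 2: syndromes of r = [0, 11, 5, 10, 6] (all sums mod 13).
  S_0 = Σ v_i r_i = 3·0 + 2·11 + 8·5 + 3·10 + 10·6 = 152 ≡ 9.
  S_1 = Σ v_i α_i r_i = 3·9·0 + 2·11·11 + 8·4·5 + 3·2·10 + 10·3·6 = 642 ≡ 5.
  α_i^2 mod 13 = [3, 4, 3, 4, 9].
  S_2 = Σ v_i α_i^2 r_i = 3·3·0 + 2·4·11 + 8·3·5 + 3·4·10 + 10·9·6 = 868 ≡ 10.
  S = (9, 5, 10) ≠ 0, so r is not a codeword (an error is present).
Step 3: locate the error. For a single error e at position i, S_ℓ = v_i·e·α_i^ℓ, so α_err = S_1/S_0.
  S_0^{−1} = 9^{−1} = 3 (mod 13), so α_err = 5·3 = 15 ≡ 2 = α_4. Error position i = 4.
  Consistency check: S_2/S_1 = 10·8 = 80 ≡ 2 = α_err ✓ (single-error assumption holds).
Step 4: error magnitude e = S_0/v_4 = S_0·∏_{j≠4}(α_4 − α_j) = 9·9 = 81 ≡ 3 (mod 13).
Step 5: correct position 4: c_4 = r_4 − e = 10 − 3 ≡ 7 (mod 13). Hence c = [0, 11, 5, 7, 6].
  Check: interpolating c through the α_i gives m(x) = 9 + 12·x (degree < 2) with m(α_i) = c_i for every i, so c is indeed a codeword.


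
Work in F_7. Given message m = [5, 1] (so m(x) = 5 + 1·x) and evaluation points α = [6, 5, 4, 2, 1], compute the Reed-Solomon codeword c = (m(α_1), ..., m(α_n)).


c = [4, 3, 2, 0, 6]

Message polynomial: m(x) = 5 + 1·x (mod 7).
For each evaluation point α_i, compute m(α_i) mod 7:
  α_1 = 6: Horner steps 1 → 4, so m(6) = 4.
  α_2 = 5: Horner steps 1 → 3, so m(5) = 3.
  α_3 = 4: Horner steps 1 → 2, so m(4) = 2.
  α_4 = 2: Horner steps 1 → 0, so m(2) = 0.
  α_5 = 1: Horner steps 1 → 6, so m(1) = 6.
Codeword c = [4, 3, 2, 0, 6] ∈ F_7^5.


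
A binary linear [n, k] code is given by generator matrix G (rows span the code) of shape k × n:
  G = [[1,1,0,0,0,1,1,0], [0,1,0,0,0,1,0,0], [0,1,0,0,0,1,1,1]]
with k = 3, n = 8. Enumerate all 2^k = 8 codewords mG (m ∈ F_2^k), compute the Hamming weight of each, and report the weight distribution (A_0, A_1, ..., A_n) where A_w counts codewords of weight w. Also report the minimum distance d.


Weight distribution: A_0 = 1, A_2 = 4, A_4 = 3. Minimum distance d = 2.

Enumerate all 2^3 = 8 messages m ∈ F_2^3.
For each, compute codeword c = mG in F_2^8, then tally its weight.
  m = 000 → c = 00000000, weight = 0.
  m = 100 → c = 11000110, weight = 4.
  m = 010 → c = 01000100, weight = 2.
  m = 110 → c = 10000010, weight = 2.
  m = 001 → c = 01000111, weight = 4.
  m = 101 → c = 10000001, weight = 2.
  m = 011 → c = 00000011, weight = 2.
  m = 111 → c = 11000101, weight = 4.
Tally weights:
  weight 0: 1 codewords.
  weight 2: 4 codewords.
  weight 4: 3 codewords.
Minimum distance d = smallest w > 0 with A_w > 0 = 2.
Sanity: Σ A_w = 8 = 2^3 = 8 ✓.


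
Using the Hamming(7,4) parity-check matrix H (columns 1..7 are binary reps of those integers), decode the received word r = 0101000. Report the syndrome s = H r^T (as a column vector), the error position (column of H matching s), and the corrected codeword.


s = (1, 1, 0)^T, error position = 6, corrected codeword c = 0101010

Compute s = H r^T mod 2 one row at a time:
  s_1 = 1 + 0 + 0 + 0 = 1 ≡ 1 (mod 2).
  s_2 = 1 + 0 + 0 + 0 = 1 ≡ 1 (mod 2).
  s_3 = 0 + 0 + 0 + 0 = 0 ≡ 0 (mod 2).
s = (1, 1, 0)^T — this equals column 6 of H (binary 110), so error is at position 6.
Correct: flip bit 6 of r = 0101000 to get c = 0101010.


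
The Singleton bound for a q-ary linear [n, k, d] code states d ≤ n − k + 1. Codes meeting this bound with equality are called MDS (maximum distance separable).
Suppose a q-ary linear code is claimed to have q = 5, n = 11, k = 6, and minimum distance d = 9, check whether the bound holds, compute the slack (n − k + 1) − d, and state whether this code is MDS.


Singleton RHS = n − k + 1 = 6, slack = -3, bound violated (no such code; not MDS).

Singleton bound: d ≤ n − k + 1.
Here n = 11, k = 6, so n − k + 1 = 6.
Given d = 9, check d ≤ 6: NO.
Slack = (n − k + 1) − d = -3.
The slack is negative: d = 9 exceeds n − k + 1 = 6 by 3, so the Singleton bound is violated and no linear [11, 6, 9]_5 code can exist. In particular it is not MDS (MDS requires d = n − k + 1 exactly).
Description: the claimed parameters are [11, 6, 9]_5; such a code would be impossible (violates the Singleton bound).


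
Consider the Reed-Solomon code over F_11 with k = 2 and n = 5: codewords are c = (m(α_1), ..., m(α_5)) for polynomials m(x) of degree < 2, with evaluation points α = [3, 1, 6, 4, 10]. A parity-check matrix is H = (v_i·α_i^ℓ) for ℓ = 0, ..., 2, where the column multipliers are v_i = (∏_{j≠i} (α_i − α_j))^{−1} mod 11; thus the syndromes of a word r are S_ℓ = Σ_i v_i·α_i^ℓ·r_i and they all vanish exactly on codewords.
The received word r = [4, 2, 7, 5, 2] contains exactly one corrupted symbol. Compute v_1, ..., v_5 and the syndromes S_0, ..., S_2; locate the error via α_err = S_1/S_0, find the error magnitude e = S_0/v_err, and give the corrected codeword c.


S = (7, 4, 7), error at position 5, error magnitude e = 2, c = [4, 2, 7, 5, 0].

Step 1: column multipliers v_i = (∏_{j≠i}(α_i − α_j))^{−1} mod 11.
  i = 1 (α = 3): (3−1)(3−6)(3−4)(3−10) = 2·(−3)·(−1)·(−7) = −42 ≡ 2, so v_1 = 2^{−1} = 6 (mod 11).
  i = 2 (α = 1): (1−3)(1−6)(1−4)(1−10) = (−2)·(−5)·(−3)·(−9) = 270 ≡ 6, so v_2 = 6^{−1} = 2 (mod 11).
  i = 3 (α = 6): (6−3)(6−1)(6−4)(6−10) = 3·5·2·(−4) = −120 ≡ 1, so v_3 = 1^{−1} = 1 (mod 11).
  i = 4 (α = 4): (4−3)(4−1)(4−6)(4−10) = 1·3·(−2)·(−6) = 36 ≡ 3, so v_4 = 3^{−1} = 4 (mod 11).
  i = 5 (α = 10): (10−3)(10−1)(10−6)(10−4) = 7·9·4·6 = 1512 ≡ 5, so v_5 = 5^{−1} = 9 (mod 11).
  v = [6, 2, 1, 4, 9].
Step 2: syndromes of r = [4, 2, 7, 5, 2] (all sums mod 11).
  S_0 = Σ v_i r_i = 6·4 + 2·2 + 1·7 + 4·5 + 9·2 = 73 ≡ 7.
  S_1 = Σ v_i α_i r_i = 6·3·4 + 2·1·2 + 1·6·7 + 4·4·5 + 9·10·2 = 378 ≡ 4.
  α_i^2 mod 11 = [9, 1, 3, 5, 1].
  S_2 = Σ v_i α_i^2 r_i = 6·9·4 + 2·1·2 + 1·3·7 + 4·5·5 + 9·1·2 = 359 ≡ 7.
  S = (7, 4, 7) ≠ 0, so r is not a codeword (an error is present).
Step 3: locate the error. For a single error e at position i, S_ℓ = v_i·e·α_i^ℓ, so α_err = S_1/S_0.
  S_0^{−1} = 7^{−1} = 8 (mod 11), so α_err = 4·8 = 32 ≡ 10 = α_5. Error position i = 5.
  Consistency check: S_2/S_1 = 7·3 = 21 ≡ 10 = α_err ✓ (single-error assumption holds).
Step 4: error magnitude e = S_0/v_5 = S_0·∏_{j≠5}(α_5 − α_j) = 7·5 = 35 ≡ 2 (mod 11).
Step 5: correct position 5: c_5 = r_5 − e = 2 − 2 ≡ 0 (mod 11). Hence c = [4, 2, 7, 5, 0].
  Check: interpolating c through the α_i gives m(x) = 1 + 1·x (degree < 2) with m(α_i) = c_i for every i, so c is indeed a codeword.


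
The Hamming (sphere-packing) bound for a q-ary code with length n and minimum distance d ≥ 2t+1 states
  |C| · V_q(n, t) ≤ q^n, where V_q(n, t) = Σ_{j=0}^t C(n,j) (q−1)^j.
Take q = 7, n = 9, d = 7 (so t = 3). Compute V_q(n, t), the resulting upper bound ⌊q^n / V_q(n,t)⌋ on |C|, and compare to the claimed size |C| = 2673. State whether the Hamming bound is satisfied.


V_q(n, t) = 19495, q^n = 40353607, Hamming bound = 2069, |C| = 2673 > bound (violated).

Step 1: Compute V_q(n, t) = Σ_{j=0}^3 C(n, j) (q−1)^j.
  j = 0: C(9,0)·(6)^0 = 1·1 = 1.
  j = 1: C(9,1)·(6)^1 = 9·6 = 54.
  j = 2: C(9,2)·(6)^2 = 36·36 = 1296.
  j = 3: C(9,3)·(6)^3 = 84·216 = 18144.
  V_q(n, t) = 1 + 54 + 1296 + 18144 = 19495.
Step 2: q^n = 7^9 = 40353607.
Step 3: Hamming bound ⌊q^n / V_q(n,t)⌋ = ⌊40353607/19495⌋ = 2069.
Step 4: Compare |C| = 2673 to 2069: violated.
The claimed |C| lies above the Hamming bound, so no 7-ary code of length 9 with d ≥ 7 can have 2673 codewords.


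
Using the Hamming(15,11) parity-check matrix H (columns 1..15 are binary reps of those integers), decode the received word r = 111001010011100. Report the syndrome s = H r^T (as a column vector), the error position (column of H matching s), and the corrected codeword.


s = (0, 1, 0, 0)^T, error position = 4, corrected codeword c = 111101010011100

Compute s = H r^T mod 2 one row at a time:
  s_1 = 1 + 0 + 0 + 1 + 1 + 1 + 0 + 0 = 4 ≡ 0 (mod 2).
  s_2 = 0 + 0 + 1 + 0 + 1 + 1 + 0 + 0 = 3 ≡ 1 (mod 2).
  s_3 = 1 + 1 + 1 + 0 + 0 + 1 + 0 + 0 = 4 ≡ 0 (mod 2).
  s_4 = 1 + 1 + 0 + 0 + 0 + 1 + 1 + 0 = 4 ≡ 0 (mod 2).
s = (0, 1, 0, 0)^T — this equals column 4 of H (binary 0100), so error is at position 4.
Correct: flip bit 4 of r = 111001010011100 to get c = 111101010011100.


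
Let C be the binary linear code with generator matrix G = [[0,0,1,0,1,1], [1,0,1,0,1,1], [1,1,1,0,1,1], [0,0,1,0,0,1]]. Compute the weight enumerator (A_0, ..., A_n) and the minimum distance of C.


Weight distribution: A_0 = 1, A_1 = 3, A_2 = 4, A_3 = 4, A_4 = 3, A_5 = 1. Minimum distance d = 1.

Enumerate all 2^4 = 16 messages m ∈ F_2^4.
For each, compute codeword c = mG in F_2^6, then tally its weight.
  m = 0000 → c = 000000, weight = 0.
  m = 1000 → c = 001011, weight = 3.
  m = 0100 → c = 101011, weight = 4.
  m = 1100 → c = 100000, weight = 1.
  m = 0010 → c = 111011, weight = 5.
  m = 1010 → c = 110000, weight = 2.
  m = 0110 → c = 010000, weight = 1.
  m = 1110 → c = 011011, weight = 4.
  m = 0001 → c = 001001, weight = 2.
  m = 1001 → c = 000010, weight = 1.
  m = 0101 → c = 100010, weight = 2.
  m = 1101 → c = 101001, weight = 3.
  m = 0011 → c = 110010, weight = 3.
  m = 1011 → c = 111001, weight = 4.
  m = 0111 → c = 011001, weight = 3.
  m = 1111 → c = 010010, weight = 2.
Tally weights:
  weight 0: 1 codewords.
  weight 1: 3 codewords.
  weight 2: 4 codewords.
  weight 3: 4 codewords.
  weight 4: 3 codewords.
  weight 5: 1 codewords.
Minimum distance d = smallest w > 0 with A_w > 0 = 1.
Sanity: Σ A_w = 16 = 2^4 = 16 ✓.


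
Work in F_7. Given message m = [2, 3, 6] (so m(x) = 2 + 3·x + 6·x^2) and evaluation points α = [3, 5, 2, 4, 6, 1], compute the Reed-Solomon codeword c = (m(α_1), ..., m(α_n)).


c = [2, 6, 4, 5, 5, 4]

Message polynomial: m(x) = 2 + 3·x + 6·x^2 (mod 7).
For each evaluation point α_i, compute m(α_i) mod 7:
  α_1 = 3: Horner steps 6 → 0 → 2, so m(3) = 2.
  α_2 = 5: Horner steps 6 → 5 → 6, so m(5) = 6.
  α_3 = 2: Horner steps 6 → 1 → 4, so m(2) = 4.
  α_4 = 4: Horner steps 6 → 6 → 5, so m(4) = 5.
  α_5 = 6: Horner steps 6 → 4 → 5, so m(6) = 5.
  α_6 = 1: Horner steps 6 → 2 → 4, so m(1) = 4.
Codeword c = [2, 6, 4, 5, 5, 4] ∈ F_7^6.


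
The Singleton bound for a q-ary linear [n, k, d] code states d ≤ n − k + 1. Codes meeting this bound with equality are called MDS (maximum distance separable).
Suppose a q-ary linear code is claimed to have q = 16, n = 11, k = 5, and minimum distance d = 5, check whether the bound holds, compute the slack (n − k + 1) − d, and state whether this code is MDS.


Singleton RHS = n − k + 1 = 7, slack = 2, bound satisfied, not MDS.

Singleton bound: d ≤ n − k + 1.
Here n = 11, k = 5, so n − k + 1 = 7.
Given d = 5, check d ≤ 7: YES.
Slack = (n − k + 1) − d = 2.
The code is NOT MDS (slack = 2 > 0).
Description: the claimed parameters are [11, 5, 5]_16; such a code would be non-MDS.


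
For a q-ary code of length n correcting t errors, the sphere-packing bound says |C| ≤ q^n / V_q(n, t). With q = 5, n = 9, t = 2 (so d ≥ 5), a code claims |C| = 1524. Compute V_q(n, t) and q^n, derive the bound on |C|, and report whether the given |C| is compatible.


V_q(n, t) = 613, q^n = 1953125, Hamming bound = 3186, |C| = 1524 ≤ bound (satisfied).

Step 1: Compute V_q(n, t) = Σ_{j=0}^2 C(n, j) (q−1)^j.
  j = 0: C(9,0)·(4)^0 = 1·1 = 1.
  j = 1: C(9,1)·(4)^1 = 9·4 = 36.
  j = 2: C(9,2)·(4)^2 = 36·16 = 576.
  V_q(n, t) = 1 + 36 + 576 = 613.
Step 2: q^n = 5^9 = 1953125.
Step 3: Hamming bound ⌊q^n / V_q(n,t)⌋ = ⌊1953125/613⌋ = 3186.
Step 4: Compare |C| = 1524 to 3186: satisfied.
The claimed |C| lies below the Hamming bound.


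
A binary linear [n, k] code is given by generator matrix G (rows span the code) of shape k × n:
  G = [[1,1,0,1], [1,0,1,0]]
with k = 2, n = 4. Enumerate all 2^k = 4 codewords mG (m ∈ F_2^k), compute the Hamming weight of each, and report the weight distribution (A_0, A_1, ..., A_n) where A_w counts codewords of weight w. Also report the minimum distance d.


Weight distribution: A_0 = 1, A_2 = 1, A_3 = 2. Minimum distance d = 2.

Enumerate all 2^2 = 4 messages m ∈ F_2^2.
For each, compute codeword c = mG in F_2^4, then tally its weight.
  m = 00 → c = 0000, weight = 0.
  m = 10 → c = 1101, weight = 3.
  m = 01 → c = 1010, weight = 2.
  m = 11 → c = 0111, weight = 3.
Tally weights:
  weight 0: 1 codewords.
  weight 2: 1 codewords.
  weight 3: 2 codewords.
Minimum distance d = smallest w > 0 with A_w > 0 = 2.
Sanity: Σ A_w = 4 = 2^2 = 4 ✓.


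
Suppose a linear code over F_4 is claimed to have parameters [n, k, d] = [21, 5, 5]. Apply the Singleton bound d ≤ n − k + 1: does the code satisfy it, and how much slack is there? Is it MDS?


Singleton RHS = n − k + 1 = 17, slack = 12, bound satisfied, not MDS.

Singleton bound: d ≤ n − k + 1.
Here n = 21, k = 5, so n − k + 1 = 17.
Given d = 5, check d ≤ 17: YES.
Slack = (n − k + 1) − d = 12.
The code is NOT MDS (slack = 12 > 0).
Description: the claimed parameters are [21, 5, 5]_4; such a code would be non-MDS.


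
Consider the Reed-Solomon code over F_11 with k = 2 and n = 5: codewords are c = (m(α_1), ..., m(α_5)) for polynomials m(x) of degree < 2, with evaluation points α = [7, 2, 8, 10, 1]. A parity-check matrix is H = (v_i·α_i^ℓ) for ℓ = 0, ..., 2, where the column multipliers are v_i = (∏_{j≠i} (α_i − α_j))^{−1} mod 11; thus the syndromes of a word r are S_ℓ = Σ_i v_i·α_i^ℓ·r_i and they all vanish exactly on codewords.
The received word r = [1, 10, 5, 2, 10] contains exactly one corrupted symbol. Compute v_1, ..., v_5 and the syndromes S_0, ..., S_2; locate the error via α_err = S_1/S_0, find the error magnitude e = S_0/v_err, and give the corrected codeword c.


S = (9, 7, 3), error at position 2, error magnitude e = 7, c = [1, 3, 5, 2, 10].

Step 1: column multipliers v_i = (∏_{j≠i}(α_i − α_j))^{−1} mod 11.
  i = 1 (α = 7): (7−2)(7−8)(7−10)(7−1) = 5·(−1)·(−3)·6 = 90 ≡ 2, so v_1 = 2^{−1} = 6 (mod 11).
  i = 2 (α = 2): (2−7)(2−8)(2−10)(2−1) = (−5)·(−6)·(−8)·1 = −240 ≡ 2, so v_2 = 2^{−1} = 6 (mod 11).
  i = 3 (α = 8): (8−7)(8−2)(8−10)(8−1) = 1·6·(−2)·7 = −84 ≡ 4, so v_3 = 4^{−1} = 3 (mod 11).
  i = 4 (α = 10): (10−7)(10−2)(10−8)(10−1) = 3·8·2·9 = 432 ≡ 3, so v_4 = 3^{−1} = 4 (mod 11).
  i = 5 (α = 1): (1−7)(1−2)(1−8)(1−10) = (−6)·(−1)·(−7)·(−9) = 378 ≡ 4, so v_5 = 4^{−1} = 3 (mod 11).
  v = [6, 6, 3, 4, 3].
Step 2: syndromes of r = [1, 10, 5, 2, 10] (all sums mod 11).
  S_0 = Σ v_i r_i = 6·1 + 6·10 + 3·5 + 4·2 + 3·10 = 119 ≡ 9.
  S_1 = Σ v_i α_i r_i = 6·7·1 + 6·2·10 + 3·8·5 + 4·10·2 + 3·1·10 = 392 ≡ 7.
  α_i^2 mod 11 = [5, 4, 9, 1, 1].
  S_2 = Σ v_i α_i^2 r_i = 6·5·1 + 6·4·10 + 3·9·5 + 4·1·2 + 3·1·10 = 443 ≡ 3.
  S = (9, 7, 3) ≠ 0, so r is not a codeword (an error is present).
Step 3: locate the error. For a single error e at position i, S_ℓ = v_i·e·α_i^ℓ, so α_err = S_1/S_0.
  S_0^{−1} = 9^{−1} = 5 (mod 11), so α_err = 7·5 = 35 ≡ 2 = α_2. Error position i = 2.
  Consistency check: S_2/S_1 = 3·8 = 24 ≡ 2 = α_err ✓ (single-error assumption holds).
Step 4: error magnitude e = S_0/v_2 = S_0·∏_{j≠2}(α_2 − α_j) = 9·2 = 18 ≡ 7 (mod 11).
Step 5: correct position 2: c_2 = r_2 − e = 10 − 7 ≡ 3 (mod 11). Hence c = [1, 3, 5, 2, 10].
  Check: interpolating c through the α_i gives m(x) = 6 + 4·x (degree < 2) with m(α_i) = c_i for every i, so c is indeed a codeword.


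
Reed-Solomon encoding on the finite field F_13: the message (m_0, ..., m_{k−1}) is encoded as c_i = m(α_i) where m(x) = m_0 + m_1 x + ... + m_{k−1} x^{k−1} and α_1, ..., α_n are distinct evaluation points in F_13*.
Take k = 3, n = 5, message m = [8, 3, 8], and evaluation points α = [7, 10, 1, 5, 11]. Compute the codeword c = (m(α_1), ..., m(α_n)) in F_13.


c = [5, 6, 6, 2, 8]

Message polynomial: m(x) = 8 + 3·x + 8·x^2 (mod 13).
For each evaluation point α_i, compute m(α_i) mod 13:
  α_1 = 7: Horner steps 8 → 7 → 5, so m(7) = 5.
  α_2 = 10: Horner steps 8 → 5 → 6, so m(10) = 6.
  α_3 = 1: Horner steps 8 → 11 → 6, so m(1) = 6.
  α_4 = 5: Horner steps 8 → 4 → 2, so m(5) = 2.
  α_5 = 11: Horner steps 8 → 0 → 8, so m(11) = 8.
Codeword c = [5, 6, 6, 2, 8] ∈ F_13^5.


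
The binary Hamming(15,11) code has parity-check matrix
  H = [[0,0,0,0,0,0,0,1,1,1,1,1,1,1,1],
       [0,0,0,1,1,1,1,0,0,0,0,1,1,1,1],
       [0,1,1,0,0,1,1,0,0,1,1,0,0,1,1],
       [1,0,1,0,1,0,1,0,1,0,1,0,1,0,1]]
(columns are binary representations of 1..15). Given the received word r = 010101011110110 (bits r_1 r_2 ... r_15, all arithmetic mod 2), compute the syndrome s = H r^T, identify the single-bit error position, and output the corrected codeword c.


s = (0, 0, 1, 1)^T, error position = 3, corrected codeword c = 011101011110110

Compute s = H r^T mod 2 one row at a time:
  s_1 = 1 + 1 + 1 + 1 + 0 + 1 + 1 + 0 = 6 ≡ 0 (mod 2).
  s_2 = 1 + 0 + 1 + 0 + 0 + 1 + 1 + 0 = 4 ≡ 0 (mod 2).
  s_3 = 1 + 0 + 1 + 0 + 1 + 1 + 1 + 0 = 5 ≡ 1 (mod 2).
  s_4 = 0 + 0 + 0 + 0 + 1 + 1 + 1 + 0 = 3 ≡ 1 (mod 2).
s = (0, 0, 1, 1)^T — this equals column 3 of H (binary 0011), so error is at position 3.
Correct: flip bit 3 of r = 010101011110110 to get c = 011101011110110.


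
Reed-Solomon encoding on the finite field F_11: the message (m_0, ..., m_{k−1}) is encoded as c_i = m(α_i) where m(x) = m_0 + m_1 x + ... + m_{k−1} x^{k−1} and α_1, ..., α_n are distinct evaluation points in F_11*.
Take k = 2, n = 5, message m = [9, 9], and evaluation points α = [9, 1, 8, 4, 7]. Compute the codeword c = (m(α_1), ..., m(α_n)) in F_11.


c = [2, 7, 4, 1, 6]

Message polynomial: m(x) = 9 + 9·x (mod 11).
For each evaluation point α_i, compute m(α_i) mod 11:
  α_1 = 9: Horner steps 9 → 2, so m(9) = 2.
  α_2 = 1: Horner steps 9 → 7, so m(1) = 7.
  α_3 = 8: Horner steps 9 → 4, so m(8) = 4.
  α_4 = 4: Horner steps 9 → 1, so m(4) = 1.
  α_5 = 7: Horner steps 9 → 6, so m(7) = 6.
Codeword c = [2, 7, 4, 1, 6] ∈ F_11^5.


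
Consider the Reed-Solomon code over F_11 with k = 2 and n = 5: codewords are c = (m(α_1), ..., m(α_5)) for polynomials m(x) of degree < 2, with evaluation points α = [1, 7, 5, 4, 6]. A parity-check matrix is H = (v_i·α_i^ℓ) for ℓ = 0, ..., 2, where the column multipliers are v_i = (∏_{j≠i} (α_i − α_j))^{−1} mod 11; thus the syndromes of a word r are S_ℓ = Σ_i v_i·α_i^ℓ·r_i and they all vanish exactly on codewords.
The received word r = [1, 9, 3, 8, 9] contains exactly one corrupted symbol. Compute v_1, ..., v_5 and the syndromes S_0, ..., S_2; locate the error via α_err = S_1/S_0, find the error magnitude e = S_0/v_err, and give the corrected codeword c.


S = (9, 8, 1), error at position 2, error magnitude e = 5, c = [1, 4, 3, 8, 9].

Step 1: column multipliers v_i = (∏_{j≠i}(α_i − α_j))^{−1} mod 11.
  i = 1 (α = 1): (1−7)(1−5)(1−4)(1−6) = (−6)·(−4)·(−3)·(−5) = 360 ≡ 8, so v_1 = 8^{−1} = 7 (mod 11).
  i = 2 (α = 7): (7−1)(7−5)(7−4)(7−6) = 6·2·3·1 = 36 ≡ 3, so v_2 = 3^{−1} = 4 (mod 11).
  i = 3 (α = 5): (5−1)(5−7)(5−4)(5−6) = 4·(−2)·1·(−1) = 8 ≡ 8, so v_3 = 8^{−1} = 7 (mod 11).
  i = 4 (α = 4): (4−1)(4−7)(4−5)(4−6) = 3·(−3)·(−1)·(−2) = −18 ≡ 4, so v_4 = 4^{−1} = 3 (mod 11).
  i = 5 (α = 6): (6−1)(6−7)(6−5)(6−4) = 5·(−1)·1·2 = −10 ≡ 1, so v_5 = 1^{−1} = 1 (mod 11).
  v = [7, 4, 7, 3, 1].
Step 2: syndromes of r = [1, 9, 3, 8, 9] (all sums mod 11).
  S_0 = Σ v_i r_i = 7·1 + 4·9 + 7·3 + 3·8 + 1·9 = 97 ≡ 9.
  S_1 = Σ v_i α_i r_i = 7·1·1 + 4·7·9 + 7·5·3 + 3·4·8 + 1·6·9 = 514 ≡ 8.
  α_i^2 mod 11 = [1, 5, 3, 5, 3].
  S_2 = Σ v_i α_i^2 r_i = 7·1·1 + 4·5·9 + 7·3·3 + 3·5·8 + 1·3·9 = 397 ≡ 1.
  S = (9, 8, 1) ≠ 0, so r is not a codeword (an error is present).
Step 3: locate the error. For a single error e at position i, S_ℓ = v_i·e·α_i^ℓ, so α_err = S_1/S_0.
  S_0^{−1} = 9^{−1} = 5 (mod 11), so α_err = 8·5 = 40 ≡ 7 = α_2. Error position i = 2.
  Consistency check: S_2/S_1 = 1·7 = 7 ≡ 7 = α_err ✓ (single-error assumption holds).
Step 4: error magnitude e = S_0/v_2 = S_0·∏_{j≠2}(α_2 − α_j) = 9·3 = 27 ≡ 5 (mod 11).
Step 5: correct position 2: c_2 = r_2 − e = 9 − 5 ≡ 4 (mod 11). Hence c = [1, 4, 3, 8, 9].
  Check: interpolating c through the α_i gives m(x) = 6 + 6·x (degree < 2) with m(α_i) = c_i for every i, so c is indeed a codeword.


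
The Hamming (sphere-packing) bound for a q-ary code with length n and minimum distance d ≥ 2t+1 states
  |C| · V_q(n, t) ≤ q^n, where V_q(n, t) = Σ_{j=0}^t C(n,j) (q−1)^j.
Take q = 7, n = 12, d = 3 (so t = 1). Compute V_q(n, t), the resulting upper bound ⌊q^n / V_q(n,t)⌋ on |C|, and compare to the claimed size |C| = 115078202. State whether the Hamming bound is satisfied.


V_q(n, t) = 73, q^n = 13841287201, Hamming bound = 189606673, |C| = 115078202 ≤ bound (satisfied).

Step 1: Compute V_q(n, t) = Σ_{j=0}^1 C(n, j) (q−1)^j.
  j = 0: C(12,0)·(6)^0 = 1·1 = 1.
  j = 1: C(12,1)·(6)^1 = 12·6 = 72.
  V_q(n, t) = 1 + 72 = 73.
Step 2: q^n = 7^12 = 13841287201.
Step 3: Hamming bound ⌊q^n / V_q(n,t)⌋ = ⌊13841287201/73⌋ = 189606673.
Step 4: Compare |C| = 115078202 to 189606673: satisfied.
The claimed |C| lies below the Hamming bound.


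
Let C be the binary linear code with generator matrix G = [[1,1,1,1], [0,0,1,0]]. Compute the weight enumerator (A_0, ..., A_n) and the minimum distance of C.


Weight distribution: A_0 = 1, A_1 = 1, A_3 = 1, A_4 = 1. Minimum distance d = 1.

Enumerate all 2^2 = 4 messages m ∈ F_2^2.
For each, compute codeword c = mG in F_2^4, then tally its weight.
  m = 00 → c = 0000, weight = 0.
  m = 10 → c = 1111, weight = 4.
  m = 01 → c = 0010, weight = 1.
  m = 11 → c = 1101, weight = 3.
Tally weights:
  weight 0: 1 codewords.
  weight 1: 1 codewords.
  weight 3: 1 codewords.
  weight 4: 1 codewords.
Minimum distance d = smallest w > 0 with A_w > 0 = 1.
Sanity: Σ A_w = 4 = 2^2 = 4 ✓.


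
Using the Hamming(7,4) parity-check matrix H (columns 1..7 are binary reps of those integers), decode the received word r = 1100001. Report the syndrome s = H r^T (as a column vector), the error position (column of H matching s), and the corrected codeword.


s = (1, 0, 0)^T, error position = 4, corrected codeword c = 1101001

Compute s = H r^T mod 2 one row at a time:
  s_1 = 0 + 0 + 0 + 1 = 1 ≡ 1 (mod 2).
  s_2 = 1 + 0 + 0 + 1 = 2 ≡ 0 (mod 2).
  s_3 = 1 + 0 + 0 + 1 = 2 ≡ 0 (mod 2).
s = (1, 0, 0)^T — this equals column 4 of H (binary 100), so error is at position 4.
Correct: flip bit 4 of r = 1100001 to get c = 1101001.


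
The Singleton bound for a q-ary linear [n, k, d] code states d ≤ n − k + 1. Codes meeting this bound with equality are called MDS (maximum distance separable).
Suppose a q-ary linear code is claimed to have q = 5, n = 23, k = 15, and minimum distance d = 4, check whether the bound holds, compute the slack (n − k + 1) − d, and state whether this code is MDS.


Singleton RHS = n − k + 1 = 9, slack = 5, bound satisfied, not MDS.

Singleton bound: d ≤ n − k + 1.
Here n = 23, k = 15, so n − k + 1 = 9.
Given d = 4, check d ≤ 9: YES.
Slack = (n − k + 1) − d = 5.
The code is NOT MDS (slack = 5 > 0).
Description: the claimed parameters are [23, 15, 4]_5; such a code would be non-MDS.


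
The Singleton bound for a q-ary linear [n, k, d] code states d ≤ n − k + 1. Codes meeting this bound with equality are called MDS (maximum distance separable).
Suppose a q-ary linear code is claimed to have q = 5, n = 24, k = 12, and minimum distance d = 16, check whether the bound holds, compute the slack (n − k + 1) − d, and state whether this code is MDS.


Singleton RHS = n − k + 1 = 13, slack = -3, bound violated (no such code; not MDS).

Singleton bound: d ≤ n − k + 1.
Here n = 24, k = 12, so n − k + 1 = 13.
Given d = 16, check d ≤ 13: NO.
Slack = (n − k + 1) − d = -3.
The slack is negative: d = 16 exceeds n − k + 1 = 13 by 3, so the Singleton bound is violated and no linear [24, 12, 16]_5 code can exist. In particular it is not MDS (MDS requires d = n − k + 1 exactly).
Description: the claimed parameters are [24, 12, 16]_5; such a code would be impossible (violates the Singleton bound).


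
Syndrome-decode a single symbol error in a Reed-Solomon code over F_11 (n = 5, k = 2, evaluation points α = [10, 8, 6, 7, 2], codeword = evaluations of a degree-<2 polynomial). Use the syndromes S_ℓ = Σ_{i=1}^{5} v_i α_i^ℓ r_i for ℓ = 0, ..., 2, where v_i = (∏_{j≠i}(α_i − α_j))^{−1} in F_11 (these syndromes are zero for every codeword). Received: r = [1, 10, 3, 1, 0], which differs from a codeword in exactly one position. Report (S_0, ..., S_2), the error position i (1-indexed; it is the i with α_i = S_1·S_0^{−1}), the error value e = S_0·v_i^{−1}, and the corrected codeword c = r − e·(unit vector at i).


S = (10, 1, 10), error at position 1, error magnitude e = 6, c = [6, 10, 3, 1, 0].

Step 1: column multipliers v_i = (∏_{j≠i}(α_i − α_j))^{−1} mod 11.
  i = 1 (α = 10): (10−8)(10−6)(10−7)(10−2) = 2·4·3·8 = 192 ≡ 5, so v_1 = 5^{−1} = 9 (mod 11).
  i = 2 (α = 8): (8−10)(8−6)(8−7)(8−2) = (−2)·2·1·6 = −24 ≡ 9, so v_2 = 9^{−1} = 5 (mod 11).
  i = 3 (α = 6): (6−10)(6−8)(6−7)(6−2) = (−4)·(−2)·(−1)·4 = −32 ≡ 1, so v_3 = 1^{−1} = 1 (mod 11).
  i = 4 (α = 7): (7−10)(7−8)(7−6)(7−2) = (−3)·(−1)·1·5 = 15 ≡ 4, so v_4 = 4^{−1} = 3 (mod 11).
  i = 5 (α = 2): (2−10)(2−8)(2−6)(2−7) = (−8)·(−6)·(−4)·(−5) = 960 ≡ 3, so v_5 = 3^{−1} = 4 (mod 11).
  v = [9, 5, 1, 3, 4].
Step 2: syndromes of r = [1, 10, 3, 1, 0] (all sums mod 11).
  S_0 = Σ v_i r_i = 9·1 + 5·10 + 1·3 + 3·1 + 4·0 = 65 ≡ 10.
  S_1 = Σ v_i α_i r_i = 9·10·1 + 5·8·10 + 1·6·3 + 3·7·1 + 4·2·0 = 529 ≡ 1.
  α_i^2 mod 11 = [1, 9, 3, 5, 4].
  S_2 = Σ v_i α_i^2 r_i = 9·1·1 + 5·9·10 + 1·3·3 + 3·5·1 + 4·4·0 = 483 ≡ 10.
  S = (10, 1, 10) ≠ 0, so r is not a codeword (an error is present).
Step 3: locate the error. For a single error e at position i, S_ℓ = v_i·e·α_i^ℓ, so α_err = S_1/S_0.
  S_0^{−1} = 10^{−1} = 10 (mod 11), so α_err = 1·10 = 10 ≡ 10 = α_1. Error position i = 1.
  Consistency check: S_2/S_1 = 10·1 = 10 ≡ 10 = α_err ✓ (single-error assumption holds).
Step 4: error magnitude e = S_0/v_1 = S_0·∏_{j≠1}(α_1 − α_j) = 10·5 = 50 ≡ 6 (mod 11).
Step 5: correct position 1: c_1 = r_1 − e = 1 − 6 ≡ 6 (mod 11). Hence c = [6, 10, 3, 1, 0].
  Check: interpolating c through the α_i gives m(x) = 4 + 9·x (degree < 2) with m(α_i) = c_i for every i, so c is indeed a codeword.


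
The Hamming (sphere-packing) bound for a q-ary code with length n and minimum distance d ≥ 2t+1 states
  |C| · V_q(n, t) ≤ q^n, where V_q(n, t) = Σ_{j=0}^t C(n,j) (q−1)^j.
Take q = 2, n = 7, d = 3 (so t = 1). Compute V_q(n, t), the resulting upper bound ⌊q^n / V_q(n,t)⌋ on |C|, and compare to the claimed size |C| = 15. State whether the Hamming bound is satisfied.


V_q(n, t) = 8, q^n = 128, Hamming bound = 16, |C| = 15 ≤ bound (satisfied).

Step 1: Compute V_q(n, t) = Σ_{j=0}^1 C(n, j) (q−1)^j.
  j = 0: C(7,0)·(1)^0 = 1·1 = 1.
  j = 1: C(7,1)·(1)^1 = 7·1 = 7.
  V_q(n, t) = 1 + 7 = 8.
Step 2: q^n = 2^7 = 128.
Step 3: Hamming bound ⌊q^n / V_q(n,t)⌋ = ⌊128/8⌋ = 16.
Step 4: Compare |C| = 15 to 16: satisfied.
The claimed |C| lies below the Hamming bound.


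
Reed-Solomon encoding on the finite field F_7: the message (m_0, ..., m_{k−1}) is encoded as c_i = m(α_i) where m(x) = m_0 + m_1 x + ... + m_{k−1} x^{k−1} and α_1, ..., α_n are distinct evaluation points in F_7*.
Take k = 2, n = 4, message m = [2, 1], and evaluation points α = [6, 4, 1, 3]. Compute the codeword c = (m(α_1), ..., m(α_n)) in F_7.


c = [1, 6, 3, 5]

Message polynomial: m(x) = 2 + 1·x (mod 7).
For each evaluation point α_i, compute m(α_i) mod 7:
  α_1 = 6: Horner steps 1 → 1, so m(6) = 1.
  α_2 = 4: Horner steps 1 → 6, so m(4) = 6.
  α_3 = 1: Horner steps 1 → 3, so m(1) = 3.
  α_4 = 3: Horner steps 1 → 5, so m(3) = 5.
Codeword c = [1, 6, 3, 5] ∈ F_7^4.


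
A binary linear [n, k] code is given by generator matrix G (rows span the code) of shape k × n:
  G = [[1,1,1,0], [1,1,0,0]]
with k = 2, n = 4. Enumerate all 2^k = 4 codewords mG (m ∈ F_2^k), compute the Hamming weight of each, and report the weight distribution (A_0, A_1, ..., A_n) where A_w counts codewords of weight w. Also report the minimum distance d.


Weight distribution: A_0 = 1, A_1 = 1, A_2 = 1, A_3 = 1. Minimum distance d = 1.

Enumerate all 2^2 = 4 messages m ∈ F_2^2.
For each, compute codeword c = mG in F_2^4, then tally its weight.
  m = 00 → c = 0000, weight = 0.
  m = 10 → c = 1110, weight = 3.
  m = 01 → c = 1100, weight = 2.
  m = 11 → c = 0010, weight = 1.
Tally weights:
  weight 0: 1 codewords.
  weight 1: 1 codewords.
  weight 2: 1 codewords.
  weight 3: 1 codewords.
Minimum distance d = smallest w > 0 with A_w > 0 = 1.
Sanity: Σ A_w = 4 = 2^2 = 4 ✓.


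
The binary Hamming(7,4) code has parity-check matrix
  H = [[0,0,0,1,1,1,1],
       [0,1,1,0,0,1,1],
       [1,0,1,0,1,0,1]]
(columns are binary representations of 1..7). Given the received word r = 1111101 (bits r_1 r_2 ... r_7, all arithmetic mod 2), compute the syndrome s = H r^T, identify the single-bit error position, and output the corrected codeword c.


s = (1, 1, 0)^T, error position = 6, corrected codeword c = 1111111

Compute s = H r^T mod 2 one row at a time:
  s_1 = 1 + 1 + 0 + 1 = 3 ≡ 1 (mod 2).
  s_2 = 1 + 1 + 0 + 1 = 3 ≡ 1 (mod 2).
  s_3 = 1 + 1 + 1 + 1 = 4 ≡ 0 (mod 2).
s = (1, 1, 0)^T — this equals column 6 of H (binary 110), so error is at position 6.
Correct: flip bit 6 of r = 1111101 to get c = 1111111.


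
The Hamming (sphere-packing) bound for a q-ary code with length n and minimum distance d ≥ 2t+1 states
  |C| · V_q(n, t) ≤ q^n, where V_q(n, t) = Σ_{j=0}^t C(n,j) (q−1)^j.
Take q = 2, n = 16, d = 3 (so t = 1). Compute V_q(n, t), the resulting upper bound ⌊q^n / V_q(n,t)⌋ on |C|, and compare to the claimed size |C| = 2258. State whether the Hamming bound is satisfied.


V_q(n, t) = 17, q^n = 65536, Hamming bound = 3855, |C| = 2258 ≤ bound (satisfied).

Step 1: Compute V_q(n, t) = Σ_{j=0}^1 C(n, j) (q−1)^j.
  j = 0: C(16,0)·(1)^0 = 1·1 = 1.
  j = 1: C(16,1)·(1)^1 = 16·1 = 16.
  V_q(n, t) = 1 + 16 = 17.
Step 2: q^n = 2^16 = 65536.
Step 3: Hamming bound ⌊q^n / V_q(n,t)⌋ = ⌊65536/17⌋ = 3855.
Step 4: Compare |C| = 2258 to 3855: satisfied.
The claimed |C| lies below the Hamming bound.


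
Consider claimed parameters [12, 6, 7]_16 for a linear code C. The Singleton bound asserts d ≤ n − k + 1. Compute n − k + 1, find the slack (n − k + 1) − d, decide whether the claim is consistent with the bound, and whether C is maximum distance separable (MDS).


Singleton RHS = n − k + 1 = 7, slack = 0, bound satisfied, MDS.

Singleton bound: d ≤ n − k + 1.
Here n = 12, k = 6, so n − k + 1 = 7.
Given d = 7, check d ≤ 7: YES.
Slack = (n − k + 1) − d = 0.
The code is MDS (slack = 0).
Description: the claimed parameters are [12, 6, 7]_16; such a code would be MDS (meets Singleton bound).


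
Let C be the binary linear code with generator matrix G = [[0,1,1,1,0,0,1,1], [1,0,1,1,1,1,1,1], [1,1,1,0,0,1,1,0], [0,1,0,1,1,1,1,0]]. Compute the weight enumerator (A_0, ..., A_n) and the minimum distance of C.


Weight distribution: A_0 = 1, A_3 = 3, A_4 = 7, A_5 = 4, A_7 = 1. Minimum distance d = 3.

Enumerate all 2^4 = 16 messages m ∈ F_2^4.
For each, compute codeword c = mG in F_2^8, then tally its weight.
  m = 0000 → c = 00000000, weight = 0.
  m = 1000 → c = 01110011, weight = 5.
  m = 0100 → c = 10111111, weight = 7.
  m = 1100 → c = 11001100, weight = 4.
  m = 0010 → c = 11100110, weight = 5.
  m = 1010 → c = 10010101, weight = 4.
  m = 0110 → c = 01011001, weight = 4.
  m = 1110 → c = 00101010, weight = 3.
  m = 0001 → c = 01011110, weight = 5.
  m = 1001 → c = 00101101, weight = 4.
  m = 0101 → c = 11100001, weight = 4.
  m = 1101 → c = 10010010, weight = 3.
  m = 0011 → c = 10111000, weight = 4.
  m = 1011 → c = 11001011, weight = 5.
  m = 0111 → c = 00000111, weight = 3.
  m = 1111 → c = 01110100, weight = 4.
Tally weights:
  weight 0: 1 codewords.
  weight 3: 3 codewords.
  weight 4: 7 codewords.
  weight 5: 4 codewords.
  weight 7: 1 codewords.
Minimum distance d = smallest w > 0 with A_w > 0 = 3.
Sanity: Σ A_w = 16 = 2^4 = 16 ✓.


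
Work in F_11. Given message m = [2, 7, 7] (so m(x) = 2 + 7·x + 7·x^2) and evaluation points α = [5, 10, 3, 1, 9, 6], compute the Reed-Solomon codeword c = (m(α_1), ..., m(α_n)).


c = [3, 2, 9, 5, 5, 10]

Message polynomial: m(x) = 2 + 7·x + 7·x^2 (mod 11).
For each evaluation point α_i, compute m(α_i) mod 11:
  α_1 = 5: Horner steps 7 → 9 → 3, so m(5) = 3.
  α_2 = 10: Horner steps 7 → 0 → 2, so m(10) = 2.
  α_3 = 3: Horner steps 7 → 6 → 9, so m(3) = 9.
  α_4 = 1: Horner steps 7 → 3 → 5, so m(1) = 5.
  α_5 = 9: Horner steps 7 → 4 → 5, so m(9) = 5.
  α_6 = 6: Horner steps 7 → 5 → 10, so m(6) = 10.
Codeword c = [3, 2, 9, 5, 5, 10] ∈ F_11^6.


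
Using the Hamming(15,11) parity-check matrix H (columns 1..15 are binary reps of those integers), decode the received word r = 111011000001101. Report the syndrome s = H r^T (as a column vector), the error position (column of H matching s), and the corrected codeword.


s = (1, 1, 0, 1)^T, error position = 13, corrected codeword c = 111011000001001

Compute s = H r^T mod 2 one row at a time:
  s_1 = 0 + 0 + 0 + 0 + 1 + 1 + 0 + 1 = 3 ≡ 1 (mod 2).
  s_2 = 0 + 1 + 1 + 0 + 1 + 1 + 0 + 1 = 5 ≡ 1 (mod 2).
  s_3 = 1 + 1 + 1 + 0 + 0 + 0 + 0 + 1 = 4 ≡ 0 (mod 2).
  s_4 = 1 + 1 + 1 + 0 + 0 + 0 + 1 + 1 = 5 ≡ 1 (mod 2).
s = (1, 1, 0, 1)^T — this equals column 13 of H (binary 1101), so error is at position 13.
Correct: flip bit 13 of r = 111011000001101 to get c = 111011000001001.
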